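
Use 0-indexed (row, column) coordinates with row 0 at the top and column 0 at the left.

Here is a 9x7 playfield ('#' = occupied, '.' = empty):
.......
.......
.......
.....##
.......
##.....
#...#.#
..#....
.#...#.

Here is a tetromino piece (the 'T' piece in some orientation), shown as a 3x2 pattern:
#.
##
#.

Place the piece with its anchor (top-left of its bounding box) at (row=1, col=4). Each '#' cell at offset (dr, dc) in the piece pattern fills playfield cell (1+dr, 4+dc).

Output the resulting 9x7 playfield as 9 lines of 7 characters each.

Fill (1+0,4+0) = (1,4)
Fill (1+1,4+0) = (2,4)
Fill (1+1,4+1) = (2,5)
Fill (1+2,4+0) = (3,4)

Answer: .......
....#..
....##.
....###
.......
##.....
#...#.#
..#....
.#...#.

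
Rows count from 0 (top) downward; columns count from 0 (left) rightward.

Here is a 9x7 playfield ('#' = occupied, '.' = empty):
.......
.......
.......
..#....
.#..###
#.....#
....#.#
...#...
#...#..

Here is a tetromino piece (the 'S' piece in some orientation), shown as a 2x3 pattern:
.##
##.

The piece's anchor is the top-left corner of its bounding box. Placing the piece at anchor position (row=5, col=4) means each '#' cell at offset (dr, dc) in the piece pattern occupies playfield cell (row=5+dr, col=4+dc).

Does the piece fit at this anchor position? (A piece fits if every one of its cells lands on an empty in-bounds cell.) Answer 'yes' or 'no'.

Check each piece cell at anchor (5, 4):
  offset (0,1) -> (5,5): empty -> OK
  offset (0,2) -> (5,6): occupied ('#') -> FAIL
  offset (1,0) -> (6,4): occupied ('#') -> FAIL
  offset (1,1) -> (6,5): empty -> OK
All cells valid: no

Answer: no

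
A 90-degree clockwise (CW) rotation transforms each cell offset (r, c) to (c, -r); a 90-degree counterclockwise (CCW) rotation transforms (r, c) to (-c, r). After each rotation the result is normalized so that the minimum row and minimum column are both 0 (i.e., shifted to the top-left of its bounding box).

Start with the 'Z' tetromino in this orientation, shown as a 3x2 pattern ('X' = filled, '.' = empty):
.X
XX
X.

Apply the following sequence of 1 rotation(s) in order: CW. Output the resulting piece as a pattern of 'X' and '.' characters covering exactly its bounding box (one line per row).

Answer: XX.
.XX

Derivation:
Start:
.X
XX
X.
After rotation 1 (CW):
XX.
.XX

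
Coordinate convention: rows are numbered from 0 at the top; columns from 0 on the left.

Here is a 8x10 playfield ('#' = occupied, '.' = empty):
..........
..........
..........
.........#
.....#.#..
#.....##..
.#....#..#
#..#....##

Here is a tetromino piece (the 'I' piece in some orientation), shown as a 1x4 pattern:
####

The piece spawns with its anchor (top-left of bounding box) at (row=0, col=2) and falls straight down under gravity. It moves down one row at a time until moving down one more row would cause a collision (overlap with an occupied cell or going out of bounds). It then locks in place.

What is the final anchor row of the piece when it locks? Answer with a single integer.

Answer: 3

Derivation:
Spawn at (row=0, col=2). Try each row:
  row 0: fits
  row 1: fits
  row 2: fits
  row 3: fits
  row 4: blocked -> lock at row 3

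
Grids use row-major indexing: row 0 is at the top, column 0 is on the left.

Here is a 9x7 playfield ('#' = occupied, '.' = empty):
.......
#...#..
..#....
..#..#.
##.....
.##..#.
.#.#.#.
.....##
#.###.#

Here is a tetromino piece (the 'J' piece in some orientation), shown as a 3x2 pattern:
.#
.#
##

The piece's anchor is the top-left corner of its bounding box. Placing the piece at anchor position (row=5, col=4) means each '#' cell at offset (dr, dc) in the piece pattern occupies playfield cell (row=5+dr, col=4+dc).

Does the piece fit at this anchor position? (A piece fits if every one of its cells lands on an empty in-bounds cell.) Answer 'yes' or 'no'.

Answer: no

Derivation:
Check each piece cell at anchor (5, 4):
  offset (0,1) -> (5,5): occupied ('#') -> FAIL
  offset (1,1) -> (6,5): occupied ('#') -> FAIL
  offset (2,0) -> (7,4): empty -> OK
  offset (2,1) -> (7,5): occupied ('#') -> FAIL
All cells valid: no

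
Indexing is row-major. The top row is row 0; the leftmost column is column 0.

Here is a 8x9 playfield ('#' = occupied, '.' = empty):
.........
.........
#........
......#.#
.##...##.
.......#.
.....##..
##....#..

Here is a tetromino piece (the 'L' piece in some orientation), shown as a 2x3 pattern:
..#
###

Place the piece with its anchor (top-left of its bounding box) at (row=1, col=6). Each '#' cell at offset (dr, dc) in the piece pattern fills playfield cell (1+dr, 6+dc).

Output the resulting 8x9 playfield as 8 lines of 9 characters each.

Fill (1+0,6+2) = (1,8)
Fill (1+1,6+0) = (2,6)
Fill (1+1,6+1) = (2,7)
Fill (1+1,6+2) = (2,8)

Answer: .........
........#
#.....###
......#.#
.##...##.
.......#.
.....##..
##....#..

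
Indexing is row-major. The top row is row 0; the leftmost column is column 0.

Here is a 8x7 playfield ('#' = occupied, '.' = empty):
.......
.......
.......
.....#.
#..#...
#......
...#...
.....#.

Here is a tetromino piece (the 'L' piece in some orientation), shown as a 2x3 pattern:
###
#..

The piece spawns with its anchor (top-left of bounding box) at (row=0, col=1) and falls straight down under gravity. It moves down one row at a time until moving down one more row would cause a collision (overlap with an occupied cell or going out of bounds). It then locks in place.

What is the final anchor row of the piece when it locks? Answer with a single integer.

Answer: 3

Derivation:
Spawn at (row=0, col=1). Try each row:
  row 0: fits
  row 1: fits
  row 2: fits
  row 3: fits
  row 4: blocked -> lock at row 3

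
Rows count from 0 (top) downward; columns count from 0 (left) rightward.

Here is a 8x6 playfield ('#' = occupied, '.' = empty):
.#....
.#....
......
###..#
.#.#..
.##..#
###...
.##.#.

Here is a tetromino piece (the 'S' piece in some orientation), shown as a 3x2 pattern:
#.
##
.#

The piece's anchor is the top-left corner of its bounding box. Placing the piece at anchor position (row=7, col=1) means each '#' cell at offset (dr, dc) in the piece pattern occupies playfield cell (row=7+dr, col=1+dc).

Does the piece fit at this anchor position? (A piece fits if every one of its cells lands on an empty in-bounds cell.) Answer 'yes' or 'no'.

Answer: no

Derivation:
Check each piece cell at anchor (7, 1):
  offset (0,0) -> (7,1): occupied ('#') -> FAIL
  offset (1,0) -> (8,1): out of bounds -> FAIL
  offset (1,1) -> (8,2): out of bounds -> FAIL
  offset (2,1) -> (9,2): out of bounds -> FAIL
All cells valid: no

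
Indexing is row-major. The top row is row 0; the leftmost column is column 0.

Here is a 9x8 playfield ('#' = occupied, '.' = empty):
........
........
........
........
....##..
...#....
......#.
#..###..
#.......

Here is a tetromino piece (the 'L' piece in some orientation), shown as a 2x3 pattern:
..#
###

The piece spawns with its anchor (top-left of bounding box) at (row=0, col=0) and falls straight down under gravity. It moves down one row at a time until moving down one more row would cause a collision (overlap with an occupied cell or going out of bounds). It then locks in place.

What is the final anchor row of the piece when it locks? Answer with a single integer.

Spawn at (row=0, col=0). Try each row:
  row 0: fits
  row 1: fits
  row 2: fits
  row 3: fits
  row 4: fits
  row 5: fits
  row 6: blocked -> lock at row 5

Answer: 5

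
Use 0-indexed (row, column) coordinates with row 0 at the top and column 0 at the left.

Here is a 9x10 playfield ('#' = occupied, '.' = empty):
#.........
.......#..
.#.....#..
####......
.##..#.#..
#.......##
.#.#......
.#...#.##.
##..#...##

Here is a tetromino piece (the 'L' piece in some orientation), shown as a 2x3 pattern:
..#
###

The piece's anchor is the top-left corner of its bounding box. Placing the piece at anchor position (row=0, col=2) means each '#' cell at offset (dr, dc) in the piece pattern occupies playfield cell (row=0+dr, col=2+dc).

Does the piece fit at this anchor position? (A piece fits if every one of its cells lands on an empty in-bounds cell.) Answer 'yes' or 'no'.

Check each piece cell at anchor (0, 2):
  offset (0,2) -> (0,4): empty -> OK
  offset (1,0) -> (1,2): empty -> OK
  offset (1,1) -> (1,3): empty -> OK
  offset (1,2) -> (1,4): empty -> OK
All cells valid: yes

Answer: yes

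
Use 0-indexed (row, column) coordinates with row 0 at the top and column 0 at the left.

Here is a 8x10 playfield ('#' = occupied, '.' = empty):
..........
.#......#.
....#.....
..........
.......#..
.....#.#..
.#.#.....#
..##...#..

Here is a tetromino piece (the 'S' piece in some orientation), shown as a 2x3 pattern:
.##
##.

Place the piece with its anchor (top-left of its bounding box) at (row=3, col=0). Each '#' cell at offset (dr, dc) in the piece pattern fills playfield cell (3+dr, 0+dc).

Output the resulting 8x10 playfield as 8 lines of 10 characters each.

Fill (3+0,0+1) = (3,1)
Fill (3+0,0+2) = (3,2)
Fill (3+1,0+0) = (4,0)
Fill (3+1,0+1) = (4,1)

Answer: ..........
.#......#.
....#.....
.##.......
##.....#..
.....#.#..
.#.#.....#
..##...#..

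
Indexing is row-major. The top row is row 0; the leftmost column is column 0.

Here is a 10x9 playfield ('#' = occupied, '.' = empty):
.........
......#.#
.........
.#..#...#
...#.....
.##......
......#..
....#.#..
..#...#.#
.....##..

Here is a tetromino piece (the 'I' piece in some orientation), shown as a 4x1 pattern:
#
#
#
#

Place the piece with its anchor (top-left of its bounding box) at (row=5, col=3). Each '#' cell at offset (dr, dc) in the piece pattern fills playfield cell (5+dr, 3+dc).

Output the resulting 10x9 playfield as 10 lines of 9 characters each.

Answer: .........
......#.#
.........
.#..#...#
...#.....
.###.....
...#..#..
...##.#..
..##..#.#
.....##..

Derivation:
Fill (5+0,3+0) = (5,3)
Fill (5+1,3+0) = (6,3)
Fill (5+2,3+0) = (7,3)
Fill (5+3,3+0) = (8,3)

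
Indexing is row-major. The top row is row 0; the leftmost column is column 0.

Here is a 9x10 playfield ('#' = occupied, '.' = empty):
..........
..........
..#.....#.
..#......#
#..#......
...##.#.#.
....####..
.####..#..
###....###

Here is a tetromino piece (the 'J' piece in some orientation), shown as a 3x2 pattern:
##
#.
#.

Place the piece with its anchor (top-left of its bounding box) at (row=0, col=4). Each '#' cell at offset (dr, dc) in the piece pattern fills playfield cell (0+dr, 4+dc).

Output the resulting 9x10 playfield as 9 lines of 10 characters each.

Answer: ....##....
....#.....
..#.#...#.
..#......#
#..#......
...##.#.#.
....####..
.####..#..
###....###

Derivation:
Fill (0+0,4+0) = (0,4)
Fill (0+0,4+1) = (0,5)
Fill (0+1,4+0) = (1,4)
Fill (0+2,4+0) = (2,4)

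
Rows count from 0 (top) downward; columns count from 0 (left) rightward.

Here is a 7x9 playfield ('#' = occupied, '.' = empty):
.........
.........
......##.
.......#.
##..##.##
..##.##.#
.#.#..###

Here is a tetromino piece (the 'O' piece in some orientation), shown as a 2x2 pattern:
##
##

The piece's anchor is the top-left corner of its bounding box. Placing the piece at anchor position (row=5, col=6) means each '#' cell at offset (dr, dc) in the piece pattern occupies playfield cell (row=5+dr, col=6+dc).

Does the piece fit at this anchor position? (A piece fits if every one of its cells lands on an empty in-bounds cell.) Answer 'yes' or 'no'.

Answer: no

Derivation:
Check each piece cell at anchor (5, 6):
  offset (0,0) -> (5,6): occupied ('#') -> FAIL
  offset (0,1) -> (5,7): empty -> OK
  offset (1,0) -> (6,6): occupied ('#') -> FAIL
  offset (1,1) -> (6,7): occupied ('#') -> FAIL
All cells valid: no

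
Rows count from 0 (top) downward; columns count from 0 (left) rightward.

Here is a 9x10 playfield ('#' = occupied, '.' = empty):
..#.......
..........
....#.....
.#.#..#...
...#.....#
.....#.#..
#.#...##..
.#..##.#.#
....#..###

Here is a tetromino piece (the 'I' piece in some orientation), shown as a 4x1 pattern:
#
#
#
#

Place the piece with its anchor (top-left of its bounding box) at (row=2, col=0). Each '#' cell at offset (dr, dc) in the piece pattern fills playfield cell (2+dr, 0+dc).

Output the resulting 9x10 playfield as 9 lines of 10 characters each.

Answer: ..#.......
..........
#...#.....
##.#..#...
#..#.....#
#....#.#..
#.#...##..
.#..##.#.#
....#..###

Derivation:
Fill (2+0,0+0) = (2,0)
Fill (2+1,0+0) = (3,0)
Fill (2+2,0+0) = (4,0)
Fill (2+3,0+0) = (5,0)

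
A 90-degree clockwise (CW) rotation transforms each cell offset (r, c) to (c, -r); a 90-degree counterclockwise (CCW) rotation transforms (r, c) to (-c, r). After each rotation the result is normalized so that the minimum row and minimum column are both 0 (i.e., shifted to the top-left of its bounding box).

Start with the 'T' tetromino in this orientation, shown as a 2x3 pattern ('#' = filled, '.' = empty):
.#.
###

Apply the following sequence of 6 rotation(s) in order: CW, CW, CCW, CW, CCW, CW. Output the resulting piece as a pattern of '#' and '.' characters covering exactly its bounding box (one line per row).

Start:
.#.
###
After rotation 1 (CW):
#.
##
#.
After rotation 2 (CW):
###
.#.
After rotation 3 (CCW):
#.
##
#.
After rotation 4 (CW):
###
.#.
After rotation 5 (CCW):
#.
##
#.
After rotation 6 (CW):
###
.#.

Answer: ###
.#.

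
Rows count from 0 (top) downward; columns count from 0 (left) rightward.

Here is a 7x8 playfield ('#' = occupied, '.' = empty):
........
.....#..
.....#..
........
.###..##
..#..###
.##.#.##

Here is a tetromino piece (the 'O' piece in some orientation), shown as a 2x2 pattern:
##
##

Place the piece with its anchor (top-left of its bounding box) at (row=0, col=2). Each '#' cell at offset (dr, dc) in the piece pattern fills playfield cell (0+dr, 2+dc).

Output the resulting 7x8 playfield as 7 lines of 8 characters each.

Answer: ..##....
..##.#..
.....#..
........
.###..##
..#..###
.##.#.##

Derivation:
Fill (0+0,2+0) = (0,2)
Fill (0+0,2+1) = (0,3)
Fill (0+1,2+0) = (1,2)
Fill (0+1,2+1) = (1,3)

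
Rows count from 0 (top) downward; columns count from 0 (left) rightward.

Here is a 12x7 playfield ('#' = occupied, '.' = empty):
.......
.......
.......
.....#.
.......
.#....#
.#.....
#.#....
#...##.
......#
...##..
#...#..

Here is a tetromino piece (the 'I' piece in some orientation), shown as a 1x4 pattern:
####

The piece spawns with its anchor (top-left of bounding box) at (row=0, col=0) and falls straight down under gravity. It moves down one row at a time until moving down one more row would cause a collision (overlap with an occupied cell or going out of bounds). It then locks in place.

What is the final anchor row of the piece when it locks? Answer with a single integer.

Spawn at (row=0, col=0). Try each row:
  row 0: fits
  row 1: fits
  row 2: fits
  row 3: fits
  row 4: fits
  row 5: blocked -> lock at row 4

Answer: 4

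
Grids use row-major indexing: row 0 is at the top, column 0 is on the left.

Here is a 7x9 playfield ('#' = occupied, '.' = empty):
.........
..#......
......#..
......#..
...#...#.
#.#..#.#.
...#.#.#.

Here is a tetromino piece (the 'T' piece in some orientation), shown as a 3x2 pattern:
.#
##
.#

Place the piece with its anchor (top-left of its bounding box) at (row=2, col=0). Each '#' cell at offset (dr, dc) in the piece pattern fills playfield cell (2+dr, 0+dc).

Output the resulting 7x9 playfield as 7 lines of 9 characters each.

Answer: .........
..#......
.#....#..
##....#..
.#.#...#.
#.#..#.#.
...#.#.#.

Derivation:
Fill (2+0,0+1) = (2,1)
Fill (2+1,0+0) = (3,0)
Fill (2+1,0+1) = (3,1)
Fill (2+2,0+1) = (4,1)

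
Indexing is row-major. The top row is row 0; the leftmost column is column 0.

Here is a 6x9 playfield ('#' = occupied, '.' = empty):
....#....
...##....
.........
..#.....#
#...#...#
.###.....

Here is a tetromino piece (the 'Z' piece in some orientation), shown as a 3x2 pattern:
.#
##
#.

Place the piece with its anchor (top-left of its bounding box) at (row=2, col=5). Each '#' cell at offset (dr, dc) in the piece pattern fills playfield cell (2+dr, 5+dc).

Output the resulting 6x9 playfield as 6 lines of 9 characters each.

Answer: ....#....
...##....
......#..
..#..##.#
#...##..#
.###.....

Derivation:
Fill (2+0,5+1) = (2,6)
Fill (2+1,5+0) = (3,5)
Fill (2+1,5+1) = (3,6)
Fill (2+2,5+0) = (4,5)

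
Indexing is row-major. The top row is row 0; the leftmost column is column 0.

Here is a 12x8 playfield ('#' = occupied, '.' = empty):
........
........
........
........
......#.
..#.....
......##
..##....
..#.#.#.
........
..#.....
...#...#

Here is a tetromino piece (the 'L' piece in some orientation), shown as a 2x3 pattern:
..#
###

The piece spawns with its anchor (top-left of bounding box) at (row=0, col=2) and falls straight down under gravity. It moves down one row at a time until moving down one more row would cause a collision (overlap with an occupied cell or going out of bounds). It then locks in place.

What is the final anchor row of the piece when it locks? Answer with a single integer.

Spawn at (row=0, col=2). Try each row:
  row 0: fits
  row 1: fits
  row 2: fits
  row 3: fits
  row 4: blocked -> lock at row 3

Answer: 3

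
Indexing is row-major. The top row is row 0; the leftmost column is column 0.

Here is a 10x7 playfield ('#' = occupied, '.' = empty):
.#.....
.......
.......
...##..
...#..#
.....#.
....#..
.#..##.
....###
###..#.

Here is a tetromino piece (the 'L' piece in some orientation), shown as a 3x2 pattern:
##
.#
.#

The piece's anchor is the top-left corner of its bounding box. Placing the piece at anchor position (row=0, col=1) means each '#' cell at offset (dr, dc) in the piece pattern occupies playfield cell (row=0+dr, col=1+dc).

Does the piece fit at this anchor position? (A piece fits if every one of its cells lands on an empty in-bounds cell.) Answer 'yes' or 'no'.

Answer: no

Derivation:
Check each piece cell at anchor (0, 1):
  offset (0,0) -> (0,1): occupied ('#') -> FAIL
  offset (0,1) -> (0,2): empty -> OK
  offset (1,1) -> (1,2): empty -> OK
  offset (2,1) -> (2,2): empty -> OK
All cells valid: no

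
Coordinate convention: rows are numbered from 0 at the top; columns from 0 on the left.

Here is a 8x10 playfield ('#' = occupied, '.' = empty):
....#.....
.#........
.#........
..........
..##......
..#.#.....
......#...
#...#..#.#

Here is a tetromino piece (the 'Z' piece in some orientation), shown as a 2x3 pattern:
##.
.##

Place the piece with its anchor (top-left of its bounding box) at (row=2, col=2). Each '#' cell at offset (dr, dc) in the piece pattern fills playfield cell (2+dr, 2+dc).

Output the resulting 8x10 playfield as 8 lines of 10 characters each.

Fill (2+0,2+0) = (2,2)
Fill (2+0,2+1) = (2,3)
Fill (2+1,2+1) = (3,3)
Fill (2+1,2+2) = (3,4)

Answer: ....#.....
.#........
.###......
...##.....
..##......
..#.#.....
......#...
#...#..#.#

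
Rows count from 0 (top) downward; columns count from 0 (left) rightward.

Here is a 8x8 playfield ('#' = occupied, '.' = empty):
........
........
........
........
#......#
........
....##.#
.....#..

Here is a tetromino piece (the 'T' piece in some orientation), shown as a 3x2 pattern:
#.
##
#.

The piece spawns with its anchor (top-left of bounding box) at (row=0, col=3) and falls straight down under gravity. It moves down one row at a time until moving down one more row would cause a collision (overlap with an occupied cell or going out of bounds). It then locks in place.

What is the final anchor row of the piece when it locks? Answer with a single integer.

Spawn at (row=0, col=3). Try each row:
  row 0: fits
  row 1: fits
  row 2: fits
  row 3: fits
  row 4: fits
  row 5: blocked -> lock at row 4

Answer: 4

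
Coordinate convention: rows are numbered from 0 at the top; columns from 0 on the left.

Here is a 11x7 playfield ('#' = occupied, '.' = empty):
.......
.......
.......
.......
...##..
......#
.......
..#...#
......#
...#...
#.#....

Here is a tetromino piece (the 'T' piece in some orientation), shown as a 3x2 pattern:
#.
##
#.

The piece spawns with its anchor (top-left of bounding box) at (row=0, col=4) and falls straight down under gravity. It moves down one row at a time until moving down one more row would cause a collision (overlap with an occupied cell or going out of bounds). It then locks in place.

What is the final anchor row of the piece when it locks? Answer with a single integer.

Answer: 1

Derivation:
Spawn at (row=0, col=4). Try each row:
  row 0: fits
  row 1: fits
  row 2: blocked -> lock at row 1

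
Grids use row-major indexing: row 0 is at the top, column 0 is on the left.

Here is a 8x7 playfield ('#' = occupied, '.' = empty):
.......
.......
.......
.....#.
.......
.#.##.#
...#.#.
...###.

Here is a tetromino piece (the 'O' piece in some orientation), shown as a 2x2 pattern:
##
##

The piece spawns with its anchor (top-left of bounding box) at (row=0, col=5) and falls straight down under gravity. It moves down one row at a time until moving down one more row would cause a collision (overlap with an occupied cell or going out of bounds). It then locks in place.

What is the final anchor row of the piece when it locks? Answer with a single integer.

Spawn at (row=0, col=5). Try each row:
  row 0: fits
  row 1: fits
  row 2: blocked -> lock at row 1

Answer: 1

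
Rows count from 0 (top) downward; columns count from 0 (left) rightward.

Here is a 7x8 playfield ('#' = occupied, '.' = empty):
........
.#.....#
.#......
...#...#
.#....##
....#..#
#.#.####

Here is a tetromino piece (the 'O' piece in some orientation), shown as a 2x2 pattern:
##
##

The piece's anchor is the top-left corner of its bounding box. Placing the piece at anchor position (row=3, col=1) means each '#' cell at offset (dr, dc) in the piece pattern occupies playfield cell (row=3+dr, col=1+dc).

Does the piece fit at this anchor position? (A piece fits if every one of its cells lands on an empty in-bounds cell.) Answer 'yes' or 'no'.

Answer: no

Derivation:
Check each piece cell at anchor (3, 1):
  offset (0,0) -> (3,1): empty -> OK
  offset (0,1) -> (3,2): empty -> OK
  offset (1,0) -> (4,1): occupied ('#') -> FAIL
  offset (1,1) -> (4,2): empty -> OK
All cells valid: no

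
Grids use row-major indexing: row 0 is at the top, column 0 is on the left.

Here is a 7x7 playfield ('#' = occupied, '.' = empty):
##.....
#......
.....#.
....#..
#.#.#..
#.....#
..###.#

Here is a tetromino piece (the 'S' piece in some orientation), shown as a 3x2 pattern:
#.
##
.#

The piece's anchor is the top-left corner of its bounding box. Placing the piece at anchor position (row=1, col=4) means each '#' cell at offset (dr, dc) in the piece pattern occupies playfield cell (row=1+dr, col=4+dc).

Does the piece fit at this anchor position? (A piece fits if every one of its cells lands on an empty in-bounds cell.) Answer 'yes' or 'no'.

Check each piece cell at anchor (1, 4):
  offset (0,0) -> (1,4): empty -> OK
  offset (1,0) -> (2,4): empty -> OK
  offset (1,1) -> (2,5): occupied ('#') -> FAIL
  offset (2,1) -> (3,5): empty -> OK
All cells valid: no

Answer: no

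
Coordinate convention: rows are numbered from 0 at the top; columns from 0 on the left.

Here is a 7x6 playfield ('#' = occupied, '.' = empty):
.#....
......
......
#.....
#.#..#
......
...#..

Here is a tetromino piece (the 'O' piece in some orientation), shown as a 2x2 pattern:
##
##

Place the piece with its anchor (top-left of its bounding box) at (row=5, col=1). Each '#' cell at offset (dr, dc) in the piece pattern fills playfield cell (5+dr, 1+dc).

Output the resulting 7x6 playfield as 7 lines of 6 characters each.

Answer: .#....
......
......
#.....
#.#..#
.##...
.###..

Derivation:
Fill (5+0,1+0) = (5,1)
Fill (5+0,1+1) = (5,2)
Fill (5+1,1+0) = (6,1)
Fill (5+1,1+1) = (6,2)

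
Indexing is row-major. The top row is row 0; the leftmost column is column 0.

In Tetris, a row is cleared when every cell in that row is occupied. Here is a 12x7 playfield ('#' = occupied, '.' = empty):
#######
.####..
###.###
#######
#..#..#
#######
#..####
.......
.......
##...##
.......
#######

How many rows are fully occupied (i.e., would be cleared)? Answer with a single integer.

Answer: 4

Derivation:
Check each row:
  row 0: 0 empty cells -> FULL (clear)
  row 1: 3 empty cells -> not full
  row 2: 1 empty cell -> not full
  row 3: 0 empty cells -> FULL (clear)
  row 4: 4 empty cells -> not full
  row 5: 0 empty cells -> FULL (clear)
  row 6: 2 empty cells -> not full
  row 7: 7 empty cells -> not full
  row 8: 7 empty cells -> not full
  row 9: 3 empty cells -> not full
  row 10: 7 empty cells -> not full
  row 11: 0 empty cells -> FULL (clear)
Total rows cleared: 4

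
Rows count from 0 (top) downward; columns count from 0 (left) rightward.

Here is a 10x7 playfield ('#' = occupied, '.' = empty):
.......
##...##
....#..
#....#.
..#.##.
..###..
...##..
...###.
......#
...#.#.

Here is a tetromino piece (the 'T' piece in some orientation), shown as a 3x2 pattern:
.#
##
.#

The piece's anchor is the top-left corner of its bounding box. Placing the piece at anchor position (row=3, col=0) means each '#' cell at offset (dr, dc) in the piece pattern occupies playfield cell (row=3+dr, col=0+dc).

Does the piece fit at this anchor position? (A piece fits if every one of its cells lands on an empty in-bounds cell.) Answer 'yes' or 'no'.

Answer: yes

Derivation:
Check each piece cell at anchor (3, 0):
  offset (0,1) -> (3,1): empty -> OK
  offset (1,0) -> (4,0): empty -> OK
  offset (1,1) -> (4,1): empty -> OK
  offset (2,1) -> (5,1): empty -> OK
All cells valid: yes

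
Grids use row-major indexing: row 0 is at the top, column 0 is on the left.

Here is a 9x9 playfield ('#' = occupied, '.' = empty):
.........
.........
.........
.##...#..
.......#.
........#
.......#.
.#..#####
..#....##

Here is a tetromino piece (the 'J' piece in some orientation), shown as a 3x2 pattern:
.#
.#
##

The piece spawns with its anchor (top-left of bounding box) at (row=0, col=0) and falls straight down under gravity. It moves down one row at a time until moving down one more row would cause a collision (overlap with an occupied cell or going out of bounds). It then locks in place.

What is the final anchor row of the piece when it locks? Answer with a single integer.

Spawn at (row=0, col=0). Try each row:
  row 0: fits
  row 1: blocked -> lock at row 0

Answer: 0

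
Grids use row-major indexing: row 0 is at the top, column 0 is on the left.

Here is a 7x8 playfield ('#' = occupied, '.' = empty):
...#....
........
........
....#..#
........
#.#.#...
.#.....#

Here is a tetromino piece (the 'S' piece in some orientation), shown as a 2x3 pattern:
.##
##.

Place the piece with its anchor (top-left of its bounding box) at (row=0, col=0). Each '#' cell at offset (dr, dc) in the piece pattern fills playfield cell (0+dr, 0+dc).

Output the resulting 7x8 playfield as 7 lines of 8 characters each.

Fill (0+0,0+1) = (0,1)
Fill (0+0,0+2) = (0,2)
Fill (0+1,0+0) = (1,0)
Fill (0+1,0+1) = (1,1)

Answer: .###....
##......
........
....#..#
........
#.#.#...
.#.....#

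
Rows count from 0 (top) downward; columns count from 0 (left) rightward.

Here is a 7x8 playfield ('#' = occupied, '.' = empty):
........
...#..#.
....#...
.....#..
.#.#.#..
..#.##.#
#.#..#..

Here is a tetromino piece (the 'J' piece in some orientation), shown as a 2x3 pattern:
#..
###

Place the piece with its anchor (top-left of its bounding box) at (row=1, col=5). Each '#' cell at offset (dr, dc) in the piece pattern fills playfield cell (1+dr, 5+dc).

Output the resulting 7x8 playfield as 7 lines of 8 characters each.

Answer: ........
...#.##.
....####
.....#..
.#.#.#..
..#.##.#
#.#..#..

Derivation:
Fill (1+0,5+0) = (1,5)
Fill (1+1,5+0) = (2,5)
Fill (1+1,5+1) = (2,6)
Fill (1+1,5+2) = (2,7)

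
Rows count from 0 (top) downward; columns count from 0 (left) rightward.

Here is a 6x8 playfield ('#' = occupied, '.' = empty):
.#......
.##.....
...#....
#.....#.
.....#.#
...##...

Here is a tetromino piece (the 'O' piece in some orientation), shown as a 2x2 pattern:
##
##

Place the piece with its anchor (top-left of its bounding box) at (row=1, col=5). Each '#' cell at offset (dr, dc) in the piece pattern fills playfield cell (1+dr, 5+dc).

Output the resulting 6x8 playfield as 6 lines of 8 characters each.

Fill (1+0,5+0) = (1,5)
Fill (1+0,5+1) = (1,6)
Fill (1+1,5+0) = (2,5)
Fill (1+1,5+1) = (2,6)

Answer: .#......
.##..##.
...#.##.
#.....#.
.....#.#
...##...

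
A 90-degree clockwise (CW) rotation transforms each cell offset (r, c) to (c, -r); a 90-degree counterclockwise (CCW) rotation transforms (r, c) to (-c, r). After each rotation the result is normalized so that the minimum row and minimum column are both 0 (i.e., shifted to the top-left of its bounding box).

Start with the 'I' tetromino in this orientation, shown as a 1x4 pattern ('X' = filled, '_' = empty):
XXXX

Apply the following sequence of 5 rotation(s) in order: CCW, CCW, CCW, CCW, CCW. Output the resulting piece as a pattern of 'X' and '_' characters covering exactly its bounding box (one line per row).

Answer: X
X
X
X

Derivation:
Start:
XXXX
After rotation 1 (CCW):
X
X
X
X
After rotation 2 (CCW):
XXXX
After rotation 3 (CCW):
X
X
X
X
After rotation 4 (CCW):
XXXX
After rotation 5 (CCW):
X
X
X
X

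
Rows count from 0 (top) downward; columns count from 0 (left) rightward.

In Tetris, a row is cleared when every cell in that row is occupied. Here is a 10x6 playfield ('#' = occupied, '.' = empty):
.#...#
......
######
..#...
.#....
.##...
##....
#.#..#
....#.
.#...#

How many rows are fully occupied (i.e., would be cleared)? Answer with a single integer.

Answer: 1

Derivation:
Check each row:
  row 0: 4 empty cells -> not full
  row 1: 6 empty cells -> not full
  row 2: 0 empty cells -> FULL (clear)
  row 3: 5 empty cells -> not full
  row 4: 5 empty cells -> not full
  row 5: 4 empty cells -> not full
  row 6: 4 empty cells -> not full
  row 7: 3 empty cells -> not full
  row 8: 5 empty cells -> not full
  row 9: 4 empty cells -> not full
Total rows cleared: 1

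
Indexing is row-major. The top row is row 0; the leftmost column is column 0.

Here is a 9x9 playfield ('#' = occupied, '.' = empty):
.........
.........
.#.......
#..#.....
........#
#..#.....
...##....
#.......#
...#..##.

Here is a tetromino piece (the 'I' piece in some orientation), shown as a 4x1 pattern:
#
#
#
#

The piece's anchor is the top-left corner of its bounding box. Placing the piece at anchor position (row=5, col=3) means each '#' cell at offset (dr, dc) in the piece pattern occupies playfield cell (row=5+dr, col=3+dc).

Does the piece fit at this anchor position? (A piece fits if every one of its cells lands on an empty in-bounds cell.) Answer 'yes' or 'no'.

Check each piece cell at anchor (5, 3):
  offset (0,0) -> (5,3): occupied ('#') -> FAIL
  offset (1,0) -> (6,3): occupied ('#') -> FAIL
  offset (2,0) -> (7,3): empty -> OK
  offset (3,0) -> (8,3): occupied ('#') -> FAIL
All cells valid: no

Answer: no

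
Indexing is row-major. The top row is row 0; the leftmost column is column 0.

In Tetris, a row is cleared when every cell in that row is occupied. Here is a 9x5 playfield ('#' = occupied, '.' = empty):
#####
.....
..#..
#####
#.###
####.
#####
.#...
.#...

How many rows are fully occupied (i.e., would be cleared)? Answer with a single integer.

Check each row:
  row 0: 0 empty cells -> FULL (clear)
  row 1: 5 empty cells -> not full
  row 2: 4 empty cells -> not full
  row 3: 0 empty cells -> FULL (clear)
  row 4: 1 empty cell -> not full
  row 5: 1 empty cell -> not full
  row 6: 0 empty cells -> FULL (clear)
  row 7: 4 empty cells -> not full
  row 8: 4 empty cells -> not full
Total rows cleared: 3

Answer: 3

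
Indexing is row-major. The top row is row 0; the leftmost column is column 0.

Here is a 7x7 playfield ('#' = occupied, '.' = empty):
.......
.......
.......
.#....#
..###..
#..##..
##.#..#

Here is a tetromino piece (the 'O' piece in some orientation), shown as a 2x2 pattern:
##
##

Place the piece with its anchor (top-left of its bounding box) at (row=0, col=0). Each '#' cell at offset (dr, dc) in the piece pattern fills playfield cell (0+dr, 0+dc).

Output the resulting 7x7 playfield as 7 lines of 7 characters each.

Fill (0+0,0+0) = (0,0)
Fill (0+0,0+1) = (0,1)
Fill (0+1,0+0) = (1,0)
Fill (0+1,0+1) = (1,1)

Answer: ##.....
##.....
.......
.#....#
..###..
#..##..
##.#..#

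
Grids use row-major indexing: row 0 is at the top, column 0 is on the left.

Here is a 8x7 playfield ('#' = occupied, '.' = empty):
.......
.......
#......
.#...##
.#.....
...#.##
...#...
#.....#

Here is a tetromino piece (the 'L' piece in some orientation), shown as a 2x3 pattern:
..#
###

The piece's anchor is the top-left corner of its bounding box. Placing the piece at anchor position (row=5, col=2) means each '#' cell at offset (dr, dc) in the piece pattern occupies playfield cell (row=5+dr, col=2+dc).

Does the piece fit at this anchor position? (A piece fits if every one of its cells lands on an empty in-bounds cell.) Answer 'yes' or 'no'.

Answer: no

Derivation:
Check each piece cell at anchor (5, 2):
  offset (0,2) -> (5,4): empty -> OK
  offset (1,0) -> (6,2): empty -> OK
  offset (1,1) -> (6,3): occupied ('#') -> FAIL
  offset (1,2) -> (6,4): empty -> OK
All cells valid: no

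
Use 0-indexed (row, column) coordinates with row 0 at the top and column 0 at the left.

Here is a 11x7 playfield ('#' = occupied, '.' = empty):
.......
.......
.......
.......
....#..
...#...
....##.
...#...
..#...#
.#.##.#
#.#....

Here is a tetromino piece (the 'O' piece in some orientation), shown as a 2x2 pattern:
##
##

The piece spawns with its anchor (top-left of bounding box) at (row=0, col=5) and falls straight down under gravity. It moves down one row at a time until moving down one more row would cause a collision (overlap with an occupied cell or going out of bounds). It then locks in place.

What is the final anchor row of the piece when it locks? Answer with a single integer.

Answer: 4

Derivation:
Spawn at (row=0, col=5). Try each row:
  row 0: fits
  row 1: fits
  row 2: fits
  row 3: fits
  row 4: fits
  row 5: blocked -> lock at row 4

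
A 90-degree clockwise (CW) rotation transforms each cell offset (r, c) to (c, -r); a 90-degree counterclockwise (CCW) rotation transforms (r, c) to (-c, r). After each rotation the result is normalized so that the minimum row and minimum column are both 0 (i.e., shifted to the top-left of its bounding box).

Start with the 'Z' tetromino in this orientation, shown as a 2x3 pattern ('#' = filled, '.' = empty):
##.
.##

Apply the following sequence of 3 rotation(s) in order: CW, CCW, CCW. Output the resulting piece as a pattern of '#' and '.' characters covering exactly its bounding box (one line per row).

Start:
##.
.##
After rotation 1 (CW):
.#
##
#.
After rotation 2 (CCW):
##.
.##
After rotation 3 (CCW):
.#
##
#.

Answer: .#
##
#.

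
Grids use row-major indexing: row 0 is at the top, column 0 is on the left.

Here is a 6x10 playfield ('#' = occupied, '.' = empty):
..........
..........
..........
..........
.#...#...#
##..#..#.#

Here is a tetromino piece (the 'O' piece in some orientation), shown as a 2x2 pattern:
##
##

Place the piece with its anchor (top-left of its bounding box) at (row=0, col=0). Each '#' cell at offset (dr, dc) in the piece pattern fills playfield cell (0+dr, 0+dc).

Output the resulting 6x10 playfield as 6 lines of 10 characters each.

Fill (0+0,0+0) = (0,0)
Fill (0+0,0+1) = (0,1)
Fill (0+1,0+0) = (1,0)
Fill (0+1,0+1) = (1,1)

Answer: ##........
##........
..........
..........
.#...#...#
##..#..#.#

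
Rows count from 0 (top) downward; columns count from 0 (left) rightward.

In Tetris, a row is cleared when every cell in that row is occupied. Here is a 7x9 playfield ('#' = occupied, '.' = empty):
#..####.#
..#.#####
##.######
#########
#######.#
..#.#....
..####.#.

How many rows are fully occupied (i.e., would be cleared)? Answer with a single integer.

Check each row:
  row 0: 3 empty cells -> not full
  row 1: 3 empty cells -> not full
  row 2: 1 empty cell -> not full
  row 3: 0 empty cells -> FULL (clear)
  row 4: 1 empty cell -> not full
  row 5: 7 empty cells -> not full
  row 6: 4 empty cells -> not full
Total rows cleared: 1

Answer: 1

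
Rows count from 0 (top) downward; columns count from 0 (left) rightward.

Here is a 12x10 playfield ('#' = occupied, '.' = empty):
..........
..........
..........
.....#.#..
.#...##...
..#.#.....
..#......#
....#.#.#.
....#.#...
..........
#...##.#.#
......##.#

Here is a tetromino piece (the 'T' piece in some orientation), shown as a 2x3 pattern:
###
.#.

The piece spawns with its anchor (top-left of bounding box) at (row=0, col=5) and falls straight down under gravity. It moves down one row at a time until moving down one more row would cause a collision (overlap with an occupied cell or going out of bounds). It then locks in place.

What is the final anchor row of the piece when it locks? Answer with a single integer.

Answer: 2

Derivation:
Spawn at (row=0, col=5). Try each row:
  row 0: fits
  row 1: fits
  row 2: fits
  row 3: blocked -> lock at row 2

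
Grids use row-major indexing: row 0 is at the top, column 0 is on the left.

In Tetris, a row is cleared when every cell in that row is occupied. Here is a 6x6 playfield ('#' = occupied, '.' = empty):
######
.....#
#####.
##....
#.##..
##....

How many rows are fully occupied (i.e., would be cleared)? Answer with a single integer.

Answer: 1

Derivation:
Check each row:
  row 0: 0 empty cells -> FULL (clear)
  row 1: 5 empty cells -> not full
  row 2: 1 empty cell -> not full
  row 3: 4 empty cells -> not full
  row 4: 3 empty cells -> not full
  row 5: 4 empty cells -> not full
Total rows cleared: 1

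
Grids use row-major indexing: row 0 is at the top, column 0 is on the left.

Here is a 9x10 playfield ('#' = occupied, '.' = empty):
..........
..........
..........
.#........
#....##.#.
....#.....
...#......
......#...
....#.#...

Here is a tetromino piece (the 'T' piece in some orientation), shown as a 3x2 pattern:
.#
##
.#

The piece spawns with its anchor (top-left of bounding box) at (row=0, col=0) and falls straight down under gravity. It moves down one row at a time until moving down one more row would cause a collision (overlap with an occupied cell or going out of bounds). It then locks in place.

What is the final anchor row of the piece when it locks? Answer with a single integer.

Answer: 0

Derivation:
Spawn at (row=0, col=0). Try each row:
  row 0: fits
  row 1: blocked -> lock at row 0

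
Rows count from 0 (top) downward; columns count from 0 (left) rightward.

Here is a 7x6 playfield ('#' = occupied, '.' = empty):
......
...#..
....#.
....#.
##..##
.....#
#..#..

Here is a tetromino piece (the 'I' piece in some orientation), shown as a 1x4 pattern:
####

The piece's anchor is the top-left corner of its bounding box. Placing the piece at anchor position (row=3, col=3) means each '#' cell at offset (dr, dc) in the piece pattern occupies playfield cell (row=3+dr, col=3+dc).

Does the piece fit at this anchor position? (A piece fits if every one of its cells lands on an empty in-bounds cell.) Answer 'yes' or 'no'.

Check each piece cell at anchor (3, 3):
  offset (0,0) -> (3,3): empty -> OK
  offset (0,1) -> (3,4): occupied ('#') -> FAIL
  offset (0,2) -> (3,5): empty -> OK
  offset (0,3) -> (3,6): out of bounds -> FAIL
All cells valid: no

Answer: no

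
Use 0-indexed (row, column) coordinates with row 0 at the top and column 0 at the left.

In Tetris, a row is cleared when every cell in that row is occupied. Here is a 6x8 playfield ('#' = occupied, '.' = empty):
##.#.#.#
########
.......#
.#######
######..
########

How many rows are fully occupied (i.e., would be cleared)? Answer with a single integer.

Check each row:
  row 0: 3 empty cells -> not full
  row 1: 0 empty cells -> FULL (clear)
  row 2: 7 empty cells -> not full
  row 3: 1 empty cell -> not full
  row 4: 2 empty cells -> not full
  row 5: 0 empty cells -> FULL (clear)
Total rows cleared: 2

Answer: 2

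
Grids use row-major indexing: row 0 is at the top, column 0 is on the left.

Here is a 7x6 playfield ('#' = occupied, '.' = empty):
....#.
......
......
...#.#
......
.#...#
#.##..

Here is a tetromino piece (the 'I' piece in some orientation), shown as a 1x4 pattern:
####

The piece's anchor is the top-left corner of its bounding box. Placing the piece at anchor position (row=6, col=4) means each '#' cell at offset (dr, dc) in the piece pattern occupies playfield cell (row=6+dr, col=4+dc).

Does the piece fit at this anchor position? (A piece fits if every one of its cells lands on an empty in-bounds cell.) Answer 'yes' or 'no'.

Answer: no

Derivation:
Check each piece cell at anchor (6, 4):
  offset (0,0) -> (6,4): empty -> OK
  offset (0,1) -> (6,5): empty -> OK
  offset (0,2) -> (6,6): out of bounds -> FAIL
  offset (0,3) -> (6,7): out of bounds -> FAIL
All cells valid: no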